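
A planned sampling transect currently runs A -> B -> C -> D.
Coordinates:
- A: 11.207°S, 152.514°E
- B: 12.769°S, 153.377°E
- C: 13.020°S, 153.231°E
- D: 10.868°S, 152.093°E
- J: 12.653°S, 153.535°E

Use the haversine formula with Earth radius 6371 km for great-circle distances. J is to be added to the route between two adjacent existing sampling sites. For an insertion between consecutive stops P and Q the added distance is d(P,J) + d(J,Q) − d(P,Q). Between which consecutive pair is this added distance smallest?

between A and B

Added distance for inserting J between each consecutive pair:
A–B: 19.4 km
B–C: 41.8 km
C–D: 36.1 km
Smallest added distance is 19.4 km, inserting between A and B.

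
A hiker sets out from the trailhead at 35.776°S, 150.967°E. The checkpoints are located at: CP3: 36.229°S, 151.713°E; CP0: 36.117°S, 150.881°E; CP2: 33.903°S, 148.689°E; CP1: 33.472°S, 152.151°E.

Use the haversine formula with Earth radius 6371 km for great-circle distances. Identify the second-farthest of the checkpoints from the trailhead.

Distances from the trailhead (35.776°S, 150.967°E):
CP2: 294.3 km
CP1: 278.2 km
CP3: 83.9 km
CP0: 38.7 km
The second-farthest is CP1 at 278.2 km.

CP1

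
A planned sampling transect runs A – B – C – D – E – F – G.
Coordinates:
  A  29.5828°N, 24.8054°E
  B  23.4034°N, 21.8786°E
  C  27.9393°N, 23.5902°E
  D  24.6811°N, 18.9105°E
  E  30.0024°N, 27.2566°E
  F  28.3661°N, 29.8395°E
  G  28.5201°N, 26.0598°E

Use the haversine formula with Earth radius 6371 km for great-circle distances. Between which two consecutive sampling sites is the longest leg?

D–E

Leg distances:
A→B: 746.2 km
B→C: 532.7 km
C→D: 590.5 km
D→E: 1014.2 km
E→F: 309.8 km
F→G: 369.9 km
The longest leg is D–E at 1014.2 km.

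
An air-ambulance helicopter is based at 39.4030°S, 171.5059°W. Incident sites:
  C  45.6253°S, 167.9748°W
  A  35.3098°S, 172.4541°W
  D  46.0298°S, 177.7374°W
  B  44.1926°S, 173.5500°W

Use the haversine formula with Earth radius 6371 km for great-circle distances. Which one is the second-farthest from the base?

Distances from the base (39.4030°S, 171.5059°W):
D: 895.0 km
C: 749.8 km
B: 558.8 km
A: 462.8 km
The second-farthest is C at 749.8 km.

C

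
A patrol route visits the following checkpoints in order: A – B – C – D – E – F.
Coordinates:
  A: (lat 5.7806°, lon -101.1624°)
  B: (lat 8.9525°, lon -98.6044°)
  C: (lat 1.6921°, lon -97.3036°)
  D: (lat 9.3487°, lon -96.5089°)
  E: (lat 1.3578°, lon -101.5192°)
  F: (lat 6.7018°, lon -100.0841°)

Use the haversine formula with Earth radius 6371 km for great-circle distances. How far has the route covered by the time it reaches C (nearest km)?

1272 km

Leg distances:
A→B: 451.6 km  (cumulative 451.6 km)
B→C: 820.0 km  (cumulative 1271.7 km)
Cumulative distance at C ≈ 1272 km.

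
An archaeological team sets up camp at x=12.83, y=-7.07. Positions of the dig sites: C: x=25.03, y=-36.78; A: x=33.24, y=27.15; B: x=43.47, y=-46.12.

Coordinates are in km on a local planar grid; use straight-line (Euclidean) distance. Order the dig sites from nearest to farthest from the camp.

Computing each straight-line distance from x=12.83, y=-7.07:
C x=25.03, y=-36.78: 32.1 km
A x=33.24, y=27.15: 39.8 km
B x=43.47, y=-46.12: 49.6 km

C, A, B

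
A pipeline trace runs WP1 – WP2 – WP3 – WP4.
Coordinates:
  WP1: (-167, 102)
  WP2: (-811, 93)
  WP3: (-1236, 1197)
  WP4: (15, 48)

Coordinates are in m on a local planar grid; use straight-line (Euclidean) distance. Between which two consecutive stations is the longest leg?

WP3–WP4

Leg distances:
WP1→WP2: 644.1 m
WP2→WP3: 1183.0 m
WP3→WP4: 1698.6 m
The longest leg is WP3–WP4 at 1698.6 m.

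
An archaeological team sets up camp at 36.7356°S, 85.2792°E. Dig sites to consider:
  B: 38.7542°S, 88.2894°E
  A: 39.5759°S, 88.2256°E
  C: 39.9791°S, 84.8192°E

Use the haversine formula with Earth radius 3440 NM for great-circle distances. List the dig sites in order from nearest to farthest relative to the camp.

B, C, A

Distance from the camp at 36.7356°S, 85.2792°E to each:
B 38.7542°S, 88.2894°E: 187.4 NM
C 39.9791°S, 84.8192°E: 195.9 NM
A 39.5759°S, 88.2256°E: 220.0 NM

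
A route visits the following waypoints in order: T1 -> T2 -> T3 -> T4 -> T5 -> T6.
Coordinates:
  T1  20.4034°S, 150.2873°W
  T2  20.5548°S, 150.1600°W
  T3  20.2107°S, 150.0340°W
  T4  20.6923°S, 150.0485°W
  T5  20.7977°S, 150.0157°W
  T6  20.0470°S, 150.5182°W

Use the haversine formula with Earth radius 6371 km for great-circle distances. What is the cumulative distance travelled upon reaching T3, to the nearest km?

Leg distances:
T1→T2: 21.4 km  (cumulative 21.4 km)
T2→T3: 40.5 km  (cumulative 61.9 km)
Cumulative distance at T3 ≈ 62 km.

62 km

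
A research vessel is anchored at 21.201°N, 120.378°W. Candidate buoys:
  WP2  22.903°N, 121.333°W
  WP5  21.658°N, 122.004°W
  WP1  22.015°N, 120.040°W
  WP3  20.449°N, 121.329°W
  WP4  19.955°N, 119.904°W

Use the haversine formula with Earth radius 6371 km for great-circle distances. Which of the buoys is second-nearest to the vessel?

Distance to each, sorted:
WP1: 97.0 km
WP3: 129.5 km
WP4: 147.1 km
WP5: 175.8 km
WP2: 213.3 km
The second-nearest is WP3 at 129.5 km.

WP3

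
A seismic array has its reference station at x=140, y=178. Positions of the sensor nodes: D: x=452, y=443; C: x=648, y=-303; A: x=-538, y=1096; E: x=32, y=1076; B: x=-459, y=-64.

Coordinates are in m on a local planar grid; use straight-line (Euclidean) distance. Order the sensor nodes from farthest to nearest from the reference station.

A, E, C, B, D

Computing each straight-line distance from x=140, y=178:
A x=-538, y=1096: 1141.2 m
E x=32, y=1076: 904.5 m
C x=648, y=-303: 699.6 m
B x=-459, y=-64: 646.0 m
D x=452, y=443: 409.4 m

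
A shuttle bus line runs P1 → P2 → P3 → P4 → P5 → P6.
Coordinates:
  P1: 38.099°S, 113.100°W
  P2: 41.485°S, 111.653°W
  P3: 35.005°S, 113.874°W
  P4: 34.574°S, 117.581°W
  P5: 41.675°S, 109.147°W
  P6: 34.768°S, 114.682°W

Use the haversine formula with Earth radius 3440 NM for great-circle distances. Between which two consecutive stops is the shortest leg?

P3–P4

Leg distances:
P1→P2: 214.0 NM
P2→P3: 402.9 NM
P3→P4: 184.6 NM
P4→P5: 582.9 NM
P5→P6: 489.8 NM
The shortest leg is P3–P4 at 184.6 NM.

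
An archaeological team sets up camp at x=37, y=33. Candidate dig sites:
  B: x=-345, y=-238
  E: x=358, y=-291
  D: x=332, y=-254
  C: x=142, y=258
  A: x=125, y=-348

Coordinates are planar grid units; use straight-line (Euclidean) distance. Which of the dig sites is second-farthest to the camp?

Distances from the camp (x=37, y=33):
B: 468.4
E: 456.1
D: 411.6
A: 391.0
C: 248.3
The second-farthest is E at 456.1.

E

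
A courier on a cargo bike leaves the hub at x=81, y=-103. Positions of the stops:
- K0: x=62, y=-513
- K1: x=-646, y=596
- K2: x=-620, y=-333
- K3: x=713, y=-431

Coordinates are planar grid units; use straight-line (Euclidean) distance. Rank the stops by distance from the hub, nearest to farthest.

K0, K3, K2, K1

Distances from the hub:
K0 x=62, y=-513: 410.4
K3 x=713, y=-431: 712.0
K2 x=-620, y=-333: 737.8
K1 x=-646, y=596: 1008.5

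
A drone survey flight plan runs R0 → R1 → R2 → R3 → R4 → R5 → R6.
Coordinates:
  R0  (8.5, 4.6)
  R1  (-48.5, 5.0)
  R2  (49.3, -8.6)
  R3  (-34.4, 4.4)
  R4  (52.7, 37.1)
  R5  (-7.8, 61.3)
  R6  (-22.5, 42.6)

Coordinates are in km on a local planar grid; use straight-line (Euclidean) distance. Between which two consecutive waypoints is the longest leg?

Leg distances:
R0→R1: 57.0 km
R1→R2: 98.7 km
R2→R3: 84.7 km
R3→R4: 93.0 km
R4→R5: 65.2 km
R5→R6: 23.8 km
The longest leg is R1–R2 at 98.7 km.

R1–R2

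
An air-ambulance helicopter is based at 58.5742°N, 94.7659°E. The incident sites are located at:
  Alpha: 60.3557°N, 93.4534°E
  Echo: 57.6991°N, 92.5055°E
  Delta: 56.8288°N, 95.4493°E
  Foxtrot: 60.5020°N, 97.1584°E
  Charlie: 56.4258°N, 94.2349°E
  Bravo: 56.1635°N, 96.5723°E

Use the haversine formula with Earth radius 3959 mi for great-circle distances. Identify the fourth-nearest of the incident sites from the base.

Distance to each, sorted:
Echo: 102.2 mi
Delta: 123.2 mi
Alpha: 131.4 mi
Charlie: 149.8 mi
Foxtrot: 157.4 mi
Bravo: 179.6 mi
The fourth-nearest is Charlie at 149.8 mi.

Charlie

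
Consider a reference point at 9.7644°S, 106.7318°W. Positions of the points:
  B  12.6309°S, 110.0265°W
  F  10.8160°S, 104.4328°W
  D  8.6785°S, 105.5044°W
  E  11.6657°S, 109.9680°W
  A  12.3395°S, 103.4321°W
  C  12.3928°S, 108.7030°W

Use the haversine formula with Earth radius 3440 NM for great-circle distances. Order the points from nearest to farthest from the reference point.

Computing each great-circle distance from 9.7644°S, 106.7318°W:
D 8.6785°S, 105.5044°W: 97.7 NM
F 10.8160°S, 104.4328°W: 149.8 NM
C 12.3928°S, 108.7030°W: 195.9 NM
E 11.6657°S, 109.9680°W: 222.4 NM
A 12.3395°S, 103.4321°W: 248.4 NM
B 12.6309°S, 110.0265°W: 259.4 NM

D, F, C, E, A, B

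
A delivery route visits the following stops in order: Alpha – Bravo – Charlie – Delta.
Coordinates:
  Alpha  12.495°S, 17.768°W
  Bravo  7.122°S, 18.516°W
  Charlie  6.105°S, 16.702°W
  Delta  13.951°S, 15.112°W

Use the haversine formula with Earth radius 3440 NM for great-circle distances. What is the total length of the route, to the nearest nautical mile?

930 NM

Leg distances:
Alpha→Bravo: 325.6 NM  (cumulative 325.6 NM)
Bravo→Charlie: 124.2 NM  (cumulative 449.8 NM)
Charlie→Delta: 480.3 NM  (cumulative 930.2 NM)
Total route length ≈ 930 NM.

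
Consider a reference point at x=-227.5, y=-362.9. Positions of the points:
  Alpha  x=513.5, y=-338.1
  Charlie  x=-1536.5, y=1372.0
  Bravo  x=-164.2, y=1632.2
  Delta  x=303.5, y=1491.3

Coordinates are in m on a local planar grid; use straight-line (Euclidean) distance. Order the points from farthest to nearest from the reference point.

Charlie, Bravo, Delta, Alpha

Distances from the reference point:
Charlie x=-1536.5, y=1372.0: 2173.3 m
Bravo x=-164.2, y=1632.2: 1996.1 m
Delta x=303.5, y=1491.3: 1928.7 m
Alpha x=513.5, y=-338.1: 741.4 m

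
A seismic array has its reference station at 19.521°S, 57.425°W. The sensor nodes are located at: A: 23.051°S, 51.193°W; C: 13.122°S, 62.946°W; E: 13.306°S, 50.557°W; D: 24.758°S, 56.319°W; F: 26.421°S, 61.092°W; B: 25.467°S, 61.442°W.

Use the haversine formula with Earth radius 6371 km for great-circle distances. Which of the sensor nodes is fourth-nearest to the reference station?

Distance to each, sorted:
D: 593.4 km
A: 755.5 km
B: 779.2 km
F: 854.0 km
C: 923.5 km
E: 1006.7 km
The fourth-nearest is F at 854.0 km.

F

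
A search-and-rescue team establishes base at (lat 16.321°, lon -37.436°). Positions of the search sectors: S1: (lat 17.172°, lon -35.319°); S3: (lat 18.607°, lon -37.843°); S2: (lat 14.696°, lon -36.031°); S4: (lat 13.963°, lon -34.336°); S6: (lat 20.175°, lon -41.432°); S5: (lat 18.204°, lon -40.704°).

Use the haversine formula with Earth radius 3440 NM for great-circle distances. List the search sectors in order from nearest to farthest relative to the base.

S2, S1, S3, S5, S4, S6

Distances from the base:
S2 (lat 14.696°, lon -36.031°): 127.0 NM
S1 (lat 17.172°, lon -35.319°): 132.0 NM
S3 (lat 18.607°, lon -37.843°): 139.2 NM
S5 (lat 18.204°, lon -40.704°): 218.8 NM
S4 (lat 13.963°, lon -34.336°): 228.7 NM
S6 (lat 20.175°, lon -41.432°): 324.7 NM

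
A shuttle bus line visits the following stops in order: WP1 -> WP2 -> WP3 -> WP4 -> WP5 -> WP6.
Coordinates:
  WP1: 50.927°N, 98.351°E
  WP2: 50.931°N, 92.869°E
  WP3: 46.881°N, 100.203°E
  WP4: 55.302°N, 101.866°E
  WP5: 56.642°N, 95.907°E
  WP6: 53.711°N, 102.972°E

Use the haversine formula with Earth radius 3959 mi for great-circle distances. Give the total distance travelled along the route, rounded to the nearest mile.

Leg distances:
WP1→WP2: 238.7 mi  (cumulative 238.7 mi)
WP2→WP3: 434.7 mi  (cumulative 673.4 mi)
WP3→WP4: 586.3 mi  (cumulative 1259.7 mi)
WP4→WP5: 248.2 mi  (cumulative 1507.9 mi)
WP5→WP6: 344.3 mi  (cumulative 1852.2 mi)
Total route length ≈ 1852 mi.

1852 mi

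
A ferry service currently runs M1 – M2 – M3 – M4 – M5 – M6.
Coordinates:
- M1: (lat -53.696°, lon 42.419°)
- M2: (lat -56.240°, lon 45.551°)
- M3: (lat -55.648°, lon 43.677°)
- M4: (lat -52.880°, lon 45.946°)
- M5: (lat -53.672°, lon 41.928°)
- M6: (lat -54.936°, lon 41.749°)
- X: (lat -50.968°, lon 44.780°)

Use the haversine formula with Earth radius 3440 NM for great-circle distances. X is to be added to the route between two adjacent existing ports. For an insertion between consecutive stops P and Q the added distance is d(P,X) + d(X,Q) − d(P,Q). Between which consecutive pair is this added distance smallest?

between M4 and M5

Added distance for inserting X between each consecutive pair:
M1–M2: 316.0 NM
M2–M3: 529.1 NM
M3–M4: 222.2 NM
M4–M5: 163.9 NM
M5–M6: 379.2 NM
Smallest added distance is 163.9 NM, inserting between M4 and M5.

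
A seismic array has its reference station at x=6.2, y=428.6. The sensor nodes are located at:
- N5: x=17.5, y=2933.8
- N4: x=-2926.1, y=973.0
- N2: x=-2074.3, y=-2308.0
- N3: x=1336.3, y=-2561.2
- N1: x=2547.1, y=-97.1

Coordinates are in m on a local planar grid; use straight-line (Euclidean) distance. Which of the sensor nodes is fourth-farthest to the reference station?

Distances from the reference station (x=6.2, y=428.6):
N2: 3437.7 m
N3: 3272.3 m
N4: 2982.4 m
N1: 2594.7 m
N5: 2505.2 m
The fourth-farthest is N1 at 2594.7 m.

N1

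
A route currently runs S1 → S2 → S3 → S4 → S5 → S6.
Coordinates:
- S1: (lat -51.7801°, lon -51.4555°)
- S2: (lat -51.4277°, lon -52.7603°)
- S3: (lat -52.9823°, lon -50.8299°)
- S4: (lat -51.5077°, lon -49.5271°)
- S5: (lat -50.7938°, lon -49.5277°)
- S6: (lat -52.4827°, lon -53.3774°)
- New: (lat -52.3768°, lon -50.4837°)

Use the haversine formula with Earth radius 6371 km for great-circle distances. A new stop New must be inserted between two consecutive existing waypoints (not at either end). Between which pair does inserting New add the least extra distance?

Added distance for inserting New between each consecutive pair:
S1–S2: 184.1 km
S2–S3: 42.5 km
S3–S4: 1.6 km
S4–S5: 225.4 km
S5–S6: 59.3 km
Smallest added distance is 1.6 km, inserting between S3 and S4.

between S3 and S4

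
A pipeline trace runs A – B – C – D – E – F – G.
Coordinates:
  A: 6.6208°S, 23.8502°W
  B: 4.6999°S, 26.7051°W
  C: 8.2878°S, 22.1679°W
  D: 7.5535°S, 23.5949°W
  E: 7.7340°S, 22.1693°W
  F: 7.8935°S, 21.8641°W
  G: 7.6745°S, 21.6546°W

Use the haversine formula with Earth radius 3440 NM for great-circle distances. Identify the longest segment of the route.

B–C

Leg distances:
A→B: 205.9 NM
B→C: 345.9 NM
C→D: 95.6 NM
D→E: 85.5 NM
E→F: 20.5 NM
F→G: 18.1 NM
The longest leg is B–C at 345.9 NM.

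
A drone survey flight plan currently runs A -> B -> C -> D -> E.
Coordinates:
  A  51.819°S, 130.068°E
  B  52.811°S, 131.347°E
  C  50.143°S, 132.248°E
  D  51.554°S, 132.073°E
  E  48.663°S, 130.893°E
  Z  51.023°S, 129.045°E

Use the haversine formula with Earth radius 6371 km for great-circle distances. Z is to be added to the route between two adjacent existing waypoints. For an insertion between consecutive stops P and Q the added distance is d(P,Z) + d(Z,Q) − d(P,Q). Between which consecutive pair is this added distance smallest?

between D and E

Added distance for inserting Z between each consecutive pair:
A–B: 226.8 km
B–C: 197.1 km
C–D: 307.7 km
D–E: 180.3 km
Smallest added distance is 180.3 km, inserting between D and E.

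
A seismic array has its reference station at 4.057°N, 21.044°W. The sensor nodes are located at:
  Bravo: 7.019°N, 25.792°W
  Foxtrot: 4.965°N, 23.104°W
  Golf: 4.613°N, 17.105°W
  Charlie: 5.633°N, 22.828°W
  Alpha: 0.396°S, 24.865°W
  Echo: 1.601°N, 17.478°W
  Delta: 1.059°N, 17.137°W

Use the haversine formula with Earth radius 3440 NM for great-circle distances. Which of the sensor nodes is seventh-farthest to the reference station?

Distances from the reference station (4.057°N, 21.044°W):
Alpha: 352.2 NM
Bravo: 334.8 NM
Delta: 295.5 NM
Echo: 259.7 NM
Golf: 238.2 NM
Charlie: 142.6 NM
Foxtrot: 134.8 NM
The seventh-farthest is Foxtrot at 134.8 NM.

Foxtrot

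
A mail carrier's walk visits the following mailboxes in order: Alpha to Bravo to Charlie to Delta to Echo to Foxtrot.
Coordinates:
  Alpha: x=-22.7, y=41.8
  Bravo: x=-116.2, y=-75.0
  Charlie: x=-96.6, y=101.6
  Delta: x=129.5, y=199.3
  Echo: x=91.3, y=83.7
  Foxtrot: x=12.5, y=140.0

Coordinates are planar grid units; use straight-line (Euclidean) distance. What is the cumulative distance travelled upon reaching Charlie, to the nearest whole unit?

327

Leg distances:
Alpha→Bravo: 149.6  (cumulative 149.6)
Bravo→Charlie: 177.7  (cumulative 327.3)
Cumulative distance at Charlie ≈ 327.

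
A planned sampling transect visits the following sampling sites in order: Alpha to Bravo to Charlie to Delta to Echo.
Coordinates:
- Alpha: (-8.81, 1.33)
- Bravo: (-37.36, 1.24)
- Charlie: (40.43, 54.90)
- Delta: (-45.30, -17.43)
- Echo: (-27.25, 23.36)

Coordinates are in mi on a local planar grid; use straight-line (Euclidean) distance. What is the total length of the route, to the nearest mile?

Leg distances:
Alpha→Bravo: 28.6 mi  (cumulative 28.6 mi)
Bravo→Charlie: 94.5 mi  (cumulative 123.1 mi)
Charlie→Delta: 112.2 mi  (cumulative 235.2 mi)
Delta→Echo: 44.6 mi  (cumulative 279.8 mi)
Total route length ≈ 280 mi.

280 mi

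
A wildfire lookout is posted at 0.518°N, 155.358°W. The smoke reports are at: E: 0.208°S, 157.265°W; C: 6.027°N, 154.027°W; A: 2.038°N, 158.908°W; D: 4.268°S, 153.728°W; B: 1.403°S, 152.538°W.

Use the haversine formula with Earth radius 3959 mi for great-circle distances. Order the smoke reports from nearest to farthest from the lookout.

E, B, A, D, C

Computing each great-circle distance from 0.518°N, 155.358°W:
E 0.208°S, 157.265°W: 141.0 mi
B 1.403°S, 152.538°W: 235.8 mi
A 2.038°N, 158.908°W: 266.8 mi
D 4.268°S, 153.728°W: 349.3 mi
C 6.027°N, 154.027°W: 391.6 mi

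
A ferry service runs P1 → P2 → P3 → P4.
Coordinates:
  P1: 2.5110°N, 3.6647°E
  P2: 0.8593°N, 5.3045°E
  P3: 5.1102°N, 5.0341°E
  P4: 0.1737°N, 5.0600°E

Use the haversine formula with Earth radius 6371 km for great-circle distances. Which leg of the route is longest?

Leg distances:
P1→P2: 258.7 km
P2→P3: 473.6 km
P3→P4: 548.9 km
The longest leg is P3–P4 at 548.9 km.

P3–P4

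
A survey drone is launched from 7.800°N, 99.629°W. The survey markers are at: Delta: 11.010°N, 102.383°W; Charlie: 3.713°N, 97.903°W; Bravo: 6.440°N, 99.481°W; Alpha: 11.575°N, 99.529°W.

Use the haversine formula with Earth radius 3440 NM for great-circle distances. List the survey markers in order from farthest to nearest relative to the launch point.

Charlie, Delta, Alpha, Bravo

Distance from the launch point at 7.800°N, 99.629°W to each:
Charlie 3.713°N, 97.903°W: 266.2 NM
Delta 11.010°N, 102.383°W: 252.5 NM
Alpha 11.575°N, 99.529°W: 226.7 NM
Bravo 6.440°N, 99.481°W: 82.1 NM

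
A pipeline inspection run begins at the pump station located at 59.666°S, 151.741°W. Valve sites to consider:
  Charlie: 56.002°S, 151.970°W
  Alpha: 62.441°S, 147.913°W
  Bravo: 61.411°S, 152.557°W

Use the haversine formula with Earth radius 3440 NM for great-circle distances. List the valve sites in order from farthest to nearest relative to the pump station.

Computing each great-circle distance from 59.666°S, 151.741°W:
Charlie 56.002°S, 151.970°W: 220.1 NM
Alpha 62.441°S, 147.913°W: 200.3 NM
Bravo 61.411°S, 152.557°W: 107.5 NM

Charlie, Alpha, Bravo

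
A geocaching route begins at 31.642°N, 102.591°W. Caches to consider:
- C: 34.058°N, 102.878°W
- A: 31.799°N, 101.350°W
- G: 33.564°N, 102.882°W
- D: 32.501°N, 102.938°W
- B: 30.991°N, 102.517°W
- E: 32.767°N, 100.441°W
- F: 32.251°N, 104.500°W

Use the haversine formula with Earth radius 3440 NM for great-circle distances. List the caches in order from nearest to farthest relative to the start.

Computing each great-circle distance from 31.642°N, 102.591°W:
B 30.991°N, 102.517°W: 39.3 NM
D 32.501°N, 102.938°W: 54.5 NM
A 31.799°N, 101.350°W: 64.1 NM
F 32.251°N, 104.500°W: 103.9 NM
G 33.564°N, 102.882°W: 116.3 NM
E 32.767°N, 100.441°W: 128.4 NM
C 34.058°N, 102.878°W: 145.8 NM

B, D, A, F, G, E, C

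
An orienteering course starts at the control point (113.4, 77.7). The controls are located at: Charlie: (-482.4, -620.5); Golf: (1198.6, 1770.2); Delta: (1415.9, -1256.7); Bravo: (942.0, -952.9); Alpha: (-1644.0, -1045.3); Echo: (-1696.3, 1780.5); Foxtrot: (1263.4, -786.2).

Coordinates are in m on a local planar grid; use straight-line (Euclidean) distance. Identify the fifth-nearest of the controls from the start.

Distances from the start ((113.4, 77.7)):
Charlie: 917.9 m
Bravo: 1322.4 m
Foxtrot: 1438.3 m
Delta: 1864.7 m
Golf: 2010.5 m
Alpha: 2085.6 m
Echo: 2484.9 m
The fifth-nearest is Golf at 2010.5 m.

Golf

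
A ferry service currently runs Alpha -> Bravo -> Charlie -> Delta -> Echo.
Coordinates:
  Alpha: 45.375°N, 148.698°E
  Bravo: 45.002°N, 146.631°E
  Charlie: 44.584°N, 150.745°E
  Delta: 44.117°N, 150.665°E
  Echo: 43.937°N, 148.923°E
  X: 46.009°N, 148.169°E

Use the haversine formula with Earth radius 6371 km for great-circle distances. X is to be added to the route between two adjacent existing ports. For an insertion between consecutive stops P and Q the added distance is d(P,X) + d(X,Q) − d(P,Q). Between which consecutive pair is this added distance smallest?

between Alpha and Bravo

Added distance for inserting X between each consecutive pair:
Alpha–Bravo: 78.4 km
Bravo–Charlie: 92.4 km
Charlie–Delta: 491.5 km
Delta–Echo: 384.7 km
Smallest added distance is 78.4 km, inserting between Alpha and Bravo.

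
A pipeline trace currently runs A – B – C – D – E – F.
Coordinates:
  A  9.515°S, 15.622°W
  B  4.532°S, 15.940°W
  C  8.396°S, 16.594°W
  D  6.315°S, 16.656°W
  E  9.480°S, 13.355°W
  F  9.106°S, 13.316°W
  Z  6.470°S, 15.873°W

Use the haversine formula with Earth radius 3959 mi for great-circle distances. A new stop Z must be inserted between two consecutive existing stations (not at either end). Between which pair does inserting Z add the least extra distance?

Added distance for inserting Z between each consecutive pair:
A–B: 0.1 mi
B–C: 5.2 mi
C–D: 52.9 mi
D–E: 10.5 mi
E–F: 496.7 mi
Smallest added distance is 0.1 mi, inserting between A and B.

between A and B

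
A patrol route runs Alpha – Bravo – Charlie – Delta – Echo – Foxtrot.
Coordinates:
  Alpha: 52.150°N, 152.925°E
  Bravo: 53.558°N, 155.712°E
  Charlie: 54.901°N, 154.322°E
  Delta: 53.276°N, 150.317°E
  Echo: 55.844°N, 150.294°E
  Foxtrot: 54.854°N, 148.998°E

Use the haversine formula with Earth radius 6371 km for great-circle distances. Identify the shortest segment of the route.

Echo–Foxtrot

Leg distances:
Alpha→Bravo: 244.0 km
Bravo→Charlie: 174.5 km
Charlie→Delta: 317.5 km
Delta→Echo: 285.6 km
Echo→Foxtrot: 137.2 km
The shortest leg is Echo–Foxtrot at 137.2 km.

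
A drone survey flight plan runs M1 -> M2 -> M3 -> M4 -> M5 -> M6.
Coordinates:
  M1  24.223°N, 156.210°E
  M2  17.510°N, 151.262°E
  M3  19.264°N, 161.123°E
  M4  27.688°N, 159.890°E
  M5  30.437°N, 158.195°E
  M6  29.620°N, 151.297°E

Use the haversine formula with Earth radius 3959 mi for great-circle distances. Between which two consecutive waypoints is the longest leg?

Leg distances:
M1→M2: 563.1 mi
M2→M3: 657.7 mi
M3→M4: 587.3 mi
M4→M5: 215.8 mi
M5→M6: 416.4 mi
The longest leg is M2–M3 at 657.7 mi.

M2–M3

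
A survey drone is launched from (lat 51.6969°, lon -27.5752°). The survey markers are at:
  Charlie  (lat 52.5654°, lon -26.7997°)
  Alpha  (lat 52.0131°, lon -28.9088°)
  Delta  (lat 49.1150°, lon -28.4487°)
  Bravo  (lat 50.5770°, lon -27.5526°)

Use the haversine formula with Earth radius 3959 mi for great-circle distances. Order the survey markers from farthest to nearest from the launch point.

Delta, Bravo, Charlie, Alpha

Distance from the launch point at (lat 51.6969°, lon -27.5752°) to each:
Delta (lat 49.1150°, lon -28.4487°): 182.5 mi
Bravo (lat 50.5770°, lon -27.5526°): 77.4 mi
Charlie (lat 52.5654°, lon -26.7997°): 68.4 mi
Alpha (lat 52.0131°, lon -28.9088°): 61.0 mi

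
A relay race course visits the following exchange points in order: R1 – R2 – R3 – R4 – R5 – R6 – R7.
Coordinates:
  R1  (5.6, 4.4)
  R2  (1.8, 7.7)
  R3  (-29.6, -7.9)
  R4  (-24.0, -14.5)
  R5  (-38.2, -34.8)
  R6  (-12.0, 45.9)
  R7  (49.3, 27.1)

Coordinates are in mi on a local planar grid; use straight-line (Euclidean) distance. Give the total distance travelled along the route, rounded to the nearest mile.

Leg distances:
R1→R2: 5.0 mi  (cumulative 5.0 mi)
R2→R3: 35.1 mi  (cumulative 40.1 mi)
R3→R4: 8.7 mi  (cumulative 48.8 mi)
R4→R5: 24.8 mi  (cumulative 73.5 mi)
R5→R6: 84.8 mi  (cumulative 158.4 mi)
R6→R7: 64.1 mi  (cumulative 222.5 mi)
Total route length ≈ 222 mi.

222 mi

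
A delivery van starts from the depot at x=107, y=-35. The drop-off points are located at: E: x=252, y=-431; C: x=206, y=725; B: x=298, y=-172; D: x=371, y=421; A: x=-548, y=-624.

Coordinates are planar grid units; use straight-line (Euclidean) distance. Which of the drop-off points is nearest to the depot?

B

Distances from the depot (x=107, y=-35):
B: 235.1
E: 421.7
D: 526.9
C: 766.4
A: 880.9
The nearest is B at 235.1.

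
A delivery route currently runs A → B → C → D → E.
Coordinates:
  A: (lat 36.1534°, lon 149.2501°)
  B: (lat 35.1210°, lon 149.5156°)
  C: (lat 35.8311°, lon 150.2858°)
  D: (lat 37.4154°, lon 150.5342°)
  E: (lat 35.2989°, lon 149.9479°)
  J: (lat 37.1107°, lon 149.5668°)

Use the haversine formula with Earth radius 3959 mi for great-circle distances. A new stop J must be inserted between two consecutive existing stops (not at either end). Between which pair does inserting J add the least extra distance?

Added distance for inserting J between each consecutive pair:
A–B: 133.1 mi
B–C: 169.1 mi
C–D: 43.9 mi
D–E: 34.4 mi
Smallest added distance is 34.4 mi, inserting between D and E.

between D and E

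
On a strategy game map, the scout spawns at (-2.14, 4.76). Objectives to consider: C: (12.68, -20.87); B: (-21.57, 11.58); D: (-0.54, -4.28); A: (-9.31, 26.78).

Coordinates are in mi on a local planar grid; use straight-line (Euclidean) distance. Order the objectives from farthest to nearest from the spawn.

Computing each straight-line distance from (-2.14, 4.76):
C (12.68, -20.87): 29.6 mi
A (-9.31, 26.78): 23.2 mi
B (-21.57, 11.58): 20.6 mi
D (-0.54, -4.28): 9.2 mi

C, A, B, D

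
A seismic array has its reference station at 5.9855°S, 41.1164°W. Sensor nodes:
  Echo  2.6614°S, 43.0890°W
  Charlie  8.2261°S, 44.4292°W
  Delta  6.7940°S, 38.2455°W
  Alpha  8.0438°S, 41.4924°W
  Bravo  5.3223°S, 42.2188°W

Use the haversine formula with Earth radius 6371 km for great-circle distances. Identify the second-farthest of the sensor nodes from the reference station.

Distances from the reference station (5.9855°S, 41.1164°W):
Charlie: 442.3 km
Echo: 429.5 km
Delta: 329.7 km
Alpha: 232.6 km
Bravo: 142.5 km
The second-farthest is Echo at 429.5 km.

Echo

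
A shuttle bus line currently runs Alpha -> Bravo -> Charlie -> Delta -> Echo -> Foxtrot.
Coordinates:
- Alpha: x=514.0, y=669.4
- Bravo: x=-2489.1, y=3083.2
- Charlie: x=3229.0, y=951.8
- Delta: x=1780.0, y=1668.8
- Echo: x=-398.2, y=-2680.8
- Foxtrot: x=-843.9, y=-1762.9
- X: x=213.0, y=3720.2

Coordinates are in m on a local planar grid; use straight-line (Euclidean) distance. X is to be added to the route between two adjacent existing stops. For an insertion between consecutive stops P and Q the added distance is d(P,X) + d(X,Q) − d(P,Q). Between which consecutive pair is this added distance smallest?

Added distance for inserting X between each consecutive pair:
Alpha–Bravo: 1988.9 m
Bravo–Charlie: 767.7 m
Charlie–Delta: 5058.7 m
Delta–Echo: 4147.0 m
Echo–Foxtrot: 10993.8 m
Smallest added distance is 767.7 m, inserting between Bravo and Charlie.

between Bravo and Charlie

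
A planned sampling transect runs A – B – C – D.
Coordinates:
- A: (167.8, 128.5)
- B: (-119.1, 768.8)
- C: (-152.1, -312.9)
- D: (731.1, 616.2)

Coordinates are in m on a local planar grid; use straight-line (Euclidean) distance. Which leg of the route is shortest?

A–B

Leg distances:
A→B: 701.6 m
B→C: 1082.2 m
C→D: 1281.9 m
The shortest leg is A–B at 701.6 m.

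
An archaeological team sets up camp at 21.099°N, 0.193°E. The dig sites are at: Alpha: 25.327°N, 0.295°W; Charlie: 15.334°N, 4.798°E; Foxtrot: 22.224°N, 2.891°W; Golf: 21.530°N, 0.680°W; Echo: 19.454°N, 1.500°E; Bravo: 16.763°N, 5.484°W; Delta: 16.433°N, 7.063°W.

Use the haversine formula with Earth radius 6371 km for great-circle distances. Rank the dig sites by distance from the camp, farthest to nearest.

Distances from the camp:
Delta 16.433°N, 7.063°W: 923.2 km
Charlie 15.334°N, 4.798°E: 804.5 km
Bravo 16.763°N, 5.484°W: 767.3 km
Alpha 25.327°N, 0.295°W: 472.8 km
Foxtrot 22.224°N, 2.891°W: 342.4 km
Echo 19.454°N, 1.500°E: 228.1 km
Golf 21.530°N, 0.680°W: 102.3 km

Delta, Charlie, Bravo, Alpha, Foxtrot, Echo, Golf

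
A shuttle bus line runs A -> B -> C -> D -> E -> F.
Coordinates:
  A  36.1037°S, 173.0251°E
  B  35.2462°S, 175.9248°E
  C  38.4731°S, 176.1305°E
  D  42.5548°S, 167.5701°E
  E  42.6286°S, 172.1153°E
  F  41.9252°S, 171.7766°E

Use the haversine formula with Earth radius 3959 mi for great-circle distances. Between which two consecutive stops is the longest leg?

Leg distances:
A→B: 173.2 mi
B→C: 223.3 mi
C→D: 530.4 mi
D→E: 231.2 mi
E→F: 51.6 mi
The longest leg is C–D at 530.4 mi.

C–D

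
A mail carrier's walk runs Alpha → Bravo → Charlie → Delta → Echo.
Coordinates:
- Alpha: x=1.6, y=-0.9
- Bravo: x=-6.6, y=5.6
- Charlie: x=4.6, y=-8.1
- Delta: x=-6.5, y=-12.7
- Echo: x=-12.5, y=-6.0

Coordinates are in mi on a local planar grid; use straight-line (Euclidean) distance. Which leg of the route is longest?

Bravo–Charlie

Leg distances:
Alpha→Bravo: 10.5 mi
Bravo→Charlie: 17.7 mi
Charlie→Delta: 12.0 mi
Delta→Echo: 9.0 mi
The longest leg is Bravo–Charlie at 17.7 mi.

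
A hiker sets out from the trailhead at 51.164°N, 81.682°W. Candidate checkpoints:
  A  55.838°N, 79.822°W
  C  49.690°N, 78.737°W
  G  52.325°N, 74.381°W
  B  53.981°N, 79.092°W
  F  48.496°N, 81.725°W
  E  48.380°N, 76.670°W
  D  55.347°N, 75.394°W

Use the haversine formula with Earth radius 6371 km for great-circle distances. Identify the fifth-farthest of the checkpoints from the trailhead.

Distances from the trailhead (51.164°N, 81.682°W):
D: 625.1 km
A: 534.0 km
G: 518.7 km
E: 474.6 km
B: 358.8 km
F: 296.7 km
C: 265.3 km
The fifth-farthest is B at 358.8 km.

B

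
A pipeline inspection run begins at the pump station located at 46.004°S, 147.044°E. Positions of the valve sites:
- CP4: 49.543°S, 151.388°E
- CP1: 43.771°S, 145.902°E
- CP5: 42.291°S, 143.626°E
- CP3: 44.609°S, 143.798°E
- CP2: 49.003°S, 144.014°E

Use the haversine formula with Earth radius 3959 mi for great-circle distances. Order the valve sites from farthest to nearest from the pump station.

Distance from the pump station at 46.004°S, 147.044°E to each:
CP4 49.543°S, 151.388°E: 316.9 mi
CP5 42.291°S, 143.626°E: 307.4 mi
CP2 49.003°S, 144.014°E: 250.8 mi
CP3 44.609°S, 143.798°E: 184.8 mi
CP1 43.771°S, 145.902°E: 164.1 mi

CP4, CP5, CP2, CP3, CP1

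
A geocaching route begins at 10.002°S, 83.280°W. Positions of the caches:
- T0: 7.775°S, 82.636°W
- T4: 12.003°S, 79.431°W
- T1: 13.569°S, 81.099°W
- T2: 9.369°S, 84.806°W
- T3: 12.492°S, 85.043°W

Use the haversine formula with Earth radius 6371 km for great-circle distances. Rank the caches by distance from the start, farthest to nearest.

Distance from the start at 10.002°S, 83.280°W to each:
T4 12.003°S, 79.431°W: 475.4 km
T1 13.569°S, 81.099°W: 462.2 km
T3 12.492°S, 85.043°W: 337.1 km
T0 7.775°S, 82.636°W: 257.5 km
T2 9.369°S, 84.806°W: 181.5 km

T4, T1, T3, T0, T2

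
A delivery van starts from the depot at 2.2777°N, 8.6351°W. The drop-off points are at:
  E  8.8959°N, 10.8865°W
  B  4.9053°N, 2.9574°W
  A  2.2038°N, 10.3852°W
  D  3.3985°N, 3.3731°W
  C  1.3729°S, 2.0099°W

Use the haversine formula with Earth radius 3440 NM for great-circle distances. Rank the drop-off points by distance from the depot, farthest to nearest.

Computing each great-circle distance from 2.2777°N, 8.6351°W:
C 1.3729°S, 2.0099°W: 454.1 NM
E 8.8959°N, 10.8865°W: 419.5 NM
B 4.9053°N, 2.9574°W: 375.0 NM
D 3.3985°N, 3.3731°W: 322.6 NM
A 2.2038°N, 10.3852°W: 105.1 NM

C, E, B, D, A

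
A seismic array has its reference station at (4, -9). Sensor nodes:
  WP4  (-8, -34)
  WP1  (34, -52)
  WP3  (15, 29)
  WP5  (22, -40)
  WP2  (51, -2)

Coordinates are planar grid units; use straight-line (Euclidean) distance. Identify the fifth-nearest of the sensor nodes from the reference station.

WP1

Distance to each, sorted:
WP4: 27.7
WP5: 35.8
WP3: 39.6
WP2: 47.5
WP1: 52.4
The fifth-nearest is WP1 at 52.4.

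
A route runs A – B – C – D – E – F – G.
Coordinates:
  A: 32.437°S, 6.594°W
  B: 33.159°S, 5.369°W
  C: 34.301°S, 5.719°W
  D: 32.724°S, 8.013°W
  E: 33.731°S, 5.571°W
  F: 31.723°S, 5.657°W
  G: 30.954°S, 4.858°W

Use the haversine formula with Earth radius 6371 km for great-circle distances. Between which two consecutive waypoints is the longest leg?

Leg distances:
A→B: 139.8 km
B→C: 131.0 km
C→D: 275.6 km
D→E: 253.2 km
E→F: 223.4 km
F→G: 114.3 km
The longest leg is C–D at 275.6 km.

C–D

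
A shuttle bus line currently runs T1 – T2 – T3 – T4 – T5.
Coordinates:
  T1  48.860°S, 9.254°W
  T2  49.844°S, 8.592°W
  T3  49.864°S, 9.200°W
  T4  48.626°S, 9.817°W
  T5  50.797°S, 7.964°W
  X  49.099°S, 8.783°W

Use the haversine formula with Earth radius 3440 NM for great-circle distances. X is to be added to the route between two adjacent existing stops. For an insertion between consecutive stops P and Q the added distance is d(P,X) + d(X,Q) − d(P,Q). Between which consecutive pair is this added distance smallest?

Added distance for inserting X between each consecutive pair:
T1–T2: 4.3 NM
T2–T3: 70.5 NM
T3–T4: 20.3 NM
T4–T5: 7.6 NM
Smallest added distance is 4.3 NM, inserting between T1 and T2.

between T1 and T2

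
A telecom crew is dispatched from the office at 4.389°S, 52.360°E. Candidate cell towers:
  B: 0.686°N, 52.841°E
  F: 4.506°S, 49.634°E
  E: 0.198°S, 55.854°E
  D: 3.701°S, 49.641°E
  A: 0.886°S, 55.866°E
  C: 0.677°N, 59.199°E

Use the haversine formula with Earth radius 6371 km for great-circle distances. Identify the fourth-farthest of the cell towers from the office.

A

Distance to each, sorted:
C: 945.9 km
E: 606.5 km
B: 566.8 km
A: 550.8 km
D: 311.1 km
F: 302.5 km
The fourth-farthest is A at 550.8 km.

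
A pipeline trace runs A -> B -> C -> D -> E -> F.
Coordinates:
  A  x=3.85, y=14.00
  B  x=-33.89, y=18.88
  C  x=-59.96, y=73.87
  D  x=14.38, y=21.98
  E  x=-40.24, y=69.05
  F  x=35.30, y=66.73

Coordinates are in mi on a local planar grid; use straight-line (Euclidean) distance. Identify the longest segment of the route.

Leg distances:
A→B: 38.1 mi
B→C: 60.9 mi
C→D: 90.7 mi
D→E: 72.1 mi
E→F: 75.6 mi
The longest leg is C–D at 90.7 mi.

C–D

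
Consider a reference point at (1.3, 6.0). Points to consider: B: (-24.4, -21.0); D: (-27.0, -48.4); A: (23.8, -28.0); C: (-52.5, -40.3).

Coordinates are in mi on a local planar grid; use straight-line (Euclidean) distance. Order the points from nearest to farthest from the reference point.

B, A, D, C

Computing each straight-line distance from (1.3, 6.0):
B (-24.4, -21.0): 37.3 mi
A (23.8, -28.0): 40.8 mi
D (-27.0, -48.4): 61.3 mi
C (-52.5, -40.3): 71.0 mi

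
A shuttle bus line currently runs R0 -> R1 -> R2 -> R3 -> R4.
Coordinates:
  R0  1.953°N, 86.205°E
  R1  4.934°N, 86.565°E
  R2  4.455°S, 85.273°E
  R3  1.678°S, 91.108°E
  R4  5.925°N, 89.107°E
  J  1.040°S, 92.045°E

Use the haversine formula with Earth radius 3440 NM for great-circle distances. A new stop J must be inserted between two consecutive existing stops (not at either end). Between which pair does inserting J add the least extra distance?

between R3 and R4

Added distance for inserting J between each consecutive pair:
R0–R1: 700.2 NM
R1–R2: 372.4 NM
R2–R3: 135.4 NM
R3–R4: 49.8 NM
Smallest added distance is 49.8 NM, inserting between R3 and R4.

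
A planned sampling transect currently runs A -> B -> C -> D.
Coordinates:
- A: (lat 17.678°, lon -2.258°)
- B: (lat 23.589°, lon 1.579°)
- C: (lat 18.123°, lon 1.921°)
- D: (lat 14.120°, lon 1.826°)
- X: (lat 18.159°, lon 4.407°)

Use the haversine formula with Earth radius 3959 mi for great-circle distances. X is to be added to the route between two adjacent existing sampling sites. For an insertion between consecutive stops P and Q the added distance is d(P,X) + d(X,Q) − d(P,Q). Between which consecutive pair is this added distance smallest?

between B and C

Added distance for inserting X between each consecutive pair:
A–B: 378.8 mi
B–C: 202.1 mi
C–D: 214.0 mi
Smallest added distance is 202.1 mi, inserting between B and C.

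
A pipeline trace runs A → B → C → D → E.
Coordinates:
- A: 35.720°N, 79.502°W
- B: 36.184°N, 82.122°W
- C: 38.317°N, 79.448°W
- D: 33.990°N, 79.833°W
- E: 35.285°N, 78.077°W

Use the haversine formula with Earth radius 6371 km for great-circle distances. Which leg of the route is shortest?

Leg distances:
A→B: 241.4 km
B→C: 335.0 km
C→D: 482.4 km
D→E: 215.7 km
The shortest leg is D–E at 215.7 km.

D–E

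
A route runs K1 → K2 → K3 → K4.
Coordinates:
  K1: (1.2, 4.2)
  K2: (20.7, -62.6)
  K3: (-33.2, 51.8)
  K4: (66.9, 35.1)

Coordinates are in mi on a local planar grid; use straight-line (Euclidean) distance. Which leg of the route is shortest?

K1–K2

Leg distances:
K1→K2: 69.6 mi
K2→K3: 126.5 mi
K3→K4: 101.5 mi
The shortest leg is K1–K2 at 69.6 mi.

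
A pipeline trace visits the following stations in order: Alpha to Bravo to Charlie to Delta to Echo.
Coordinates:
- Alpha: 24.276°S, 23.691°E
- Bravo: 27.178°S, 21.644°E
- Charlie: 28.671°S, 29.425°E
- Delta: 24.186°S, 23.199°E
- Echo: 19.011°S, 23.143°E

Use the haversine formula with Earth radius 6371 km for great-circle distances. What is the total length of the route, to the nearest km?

Leg distances:
Alpha→Bravo: 382.3 km  (cumulative 382.3 km)
Bravo→Charlie: 782.1 km  (cumulative 1164.4 km)
Charlie→Delta: 795.4 km  (cumulative 1959.8 km)
Delta→Echo: 575.5 km  (cumulative 2535.3 km)
Total route length ≈ 2535 km.

2535 km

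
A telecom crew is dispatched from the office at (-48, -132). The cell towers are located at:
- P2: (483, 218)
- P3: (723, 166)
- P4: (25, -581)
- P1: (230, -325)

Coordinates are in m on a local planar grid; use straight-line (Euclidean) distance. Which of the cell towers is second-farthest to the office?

Distance to each, sorted:
P3: 826.6 m
P2: 636.0 m
P4: 454.9 m
P1: 338.4 m
The second-farthest is P2 at 636.0 m.

P2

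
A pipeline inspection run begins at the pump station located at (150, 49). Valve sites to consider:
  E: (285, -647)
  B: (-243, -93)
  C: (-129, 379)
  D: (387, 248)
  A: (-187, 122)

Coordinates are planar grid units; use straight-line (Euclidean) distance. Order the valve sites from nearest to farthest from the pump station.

D, A, B, C, E

Computing each straight-line distance from (150, 49):
D (387, 248): 309.5
A (-187, 122): 344.8
B (-243, -93): 417.9
C (-129, 379): 432.1
E (285, -647): 709.0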